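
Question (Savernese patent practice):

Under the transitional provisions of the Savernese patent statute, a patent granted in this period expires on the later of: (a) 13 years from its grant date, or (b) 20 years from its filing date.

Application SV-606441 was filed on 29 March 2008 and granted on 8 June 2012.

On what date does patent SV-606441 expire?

(a) grant + 13 years → 8 June 2025.
(b) filing + 20 years → 29 March 2028.
Later of the two: 29 March 2028.

March 29, 2028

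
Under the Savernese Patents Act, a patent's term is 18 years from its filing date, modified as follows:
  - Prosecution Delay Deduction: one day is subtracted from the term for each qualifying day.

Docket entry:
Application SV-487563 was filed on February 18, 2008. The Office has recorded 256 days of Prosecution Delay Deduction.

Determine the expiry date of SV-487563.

Base term: filing date + 18 years → 18 February 2026.
Prosecution Delay Deduction: −256 days → 7 June 2025.

June 7, 2025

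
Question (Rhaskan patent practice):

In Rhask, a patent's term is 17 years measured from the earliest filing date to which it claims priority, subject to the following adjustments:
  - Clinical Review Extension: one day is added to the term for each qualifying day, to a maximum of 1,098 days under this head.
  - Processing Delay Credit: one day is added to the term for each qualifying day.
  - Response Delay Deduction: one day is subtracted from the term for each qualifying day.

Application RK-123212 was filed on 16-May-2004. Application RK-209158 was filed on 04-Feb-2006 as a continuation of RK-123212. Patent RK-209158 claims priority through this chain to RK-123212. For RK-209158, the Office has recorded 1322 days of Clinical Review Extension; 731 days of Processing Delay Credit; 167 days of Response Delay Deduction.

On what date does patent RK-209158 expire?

December 3, 2025

Earliest priority filing: 16 May 2004.
Base term: 16 May 2004 + 17 years → 16 May 2021.
Clinical Review Extension: 1322 days claimed exceeds the 1098-day cap, so +1098 days → 18 May 2024.
Processing Delay Credit: +731 days → 19 May 2026.
Response Delay Deduction: −167 days → 3 December 2025.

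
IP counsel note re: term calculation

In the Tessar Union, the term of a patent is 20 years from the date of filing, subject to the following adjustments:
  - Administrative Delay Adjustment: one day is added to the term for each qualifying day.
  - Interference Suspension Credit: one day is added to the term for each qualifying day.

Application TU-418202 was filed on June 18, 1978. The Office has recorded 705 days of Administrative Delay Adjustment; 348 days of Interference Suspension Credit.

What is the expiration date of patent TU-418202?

Base term: filing date + 20 years → 18 June 1998.
Administrative Delay Adjustment: +705 days → 23 May 2000.
Interference Suspension Credit: +348 days → 6 May 2001.

May 6, 2001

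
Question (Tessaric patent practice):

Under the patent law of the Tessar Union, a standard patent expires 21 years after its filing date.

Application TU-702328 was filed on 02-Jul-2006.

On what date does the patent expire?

2027-07-02

Filing date + 21 years → 2 July 2027.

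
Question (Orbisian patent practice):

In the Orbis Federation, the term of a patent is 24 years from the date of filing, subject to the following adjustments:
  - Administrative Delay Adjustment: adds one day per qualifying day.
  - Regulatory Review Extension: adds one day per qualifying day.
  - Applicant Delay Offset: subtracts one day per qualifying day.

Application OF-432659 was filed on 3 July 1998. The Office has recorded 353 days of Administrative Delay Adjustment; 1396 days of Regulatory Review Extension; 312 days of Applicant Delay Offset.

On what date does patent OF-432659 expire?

2026-06-09

Base term: filing date + 24 years → 3 July 2022.
Administrative Delay Adjustment: +353 days → 21 June 2023.
Regulatory Review Extension: +1396 days → 17 April 2027.
Applicant Delay Offset: −312 days → 9 June 2026.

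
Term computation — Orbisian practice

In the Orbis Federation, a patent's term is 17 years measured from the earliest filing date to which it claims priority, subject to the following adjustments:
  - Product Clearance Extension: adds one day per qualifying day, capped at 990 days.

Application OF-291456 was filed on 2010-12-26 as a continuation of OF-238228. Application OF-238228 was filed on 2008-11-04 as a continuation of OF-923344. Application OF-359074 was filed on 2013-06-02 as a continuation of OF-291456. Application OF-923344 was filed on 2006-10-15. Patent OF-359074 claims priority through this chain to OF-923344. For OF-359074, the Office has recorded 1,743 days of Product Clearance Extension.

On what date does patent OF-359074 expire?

Earliest priority filing: 15 October 2006.
Base term: 15 October 2006 + 17 years → 15 October 2023.
Product Clearance Extension: 1743 days claimed exceeds the 990-day cap, so +990 days → 1 July 2026.

July 1, 2026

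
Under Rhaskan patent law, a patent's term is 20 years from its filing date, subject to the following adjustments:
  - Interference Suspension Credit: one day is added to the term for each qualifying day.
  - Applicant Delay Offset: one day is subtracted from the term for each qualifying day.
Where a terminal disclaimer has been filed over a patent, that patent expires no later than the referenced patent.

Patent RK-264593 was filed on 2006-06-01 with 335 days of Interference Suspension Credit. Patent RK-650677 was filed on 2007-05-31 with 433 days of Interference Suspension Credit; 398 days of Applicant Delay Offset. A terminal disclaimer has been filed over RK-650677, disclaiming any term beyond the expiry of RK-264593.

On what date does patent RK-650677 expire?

May 2, 2027

Natural term of RK-650677:
  Base: filing + 20 years → 31 May 2027.
  Interference Suspension Credit: +433 days → 6 August 2028.
  Applicant Delay Offset: −398 days → 5 July 2027.
Expiry of referenced patent RK-264593:
  Base: filing + 20 years → 1 June 2026.
  Interference Suspension Credit: +335 days → 2 May 2027.
Terminal disclaimer: RK-650677 expires on the earlier of 5 July 2027 and 2 May 2027.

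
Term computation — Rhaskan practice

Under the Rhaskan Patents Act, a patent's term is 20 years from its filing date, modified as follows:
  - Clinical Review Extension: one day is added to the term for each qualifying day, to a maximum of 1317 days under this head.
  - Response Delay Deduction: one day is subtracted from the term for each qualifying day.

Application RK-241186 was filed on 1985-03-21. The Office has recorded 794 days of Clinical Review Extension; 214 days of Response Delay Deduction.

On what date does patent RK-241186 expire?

Base term: filing date + 20 years → 21 March 2005.
Clinical Review Extension: 794 days (within the 1317-day cap) → +794 days → 24 May 2007.
Response Delay Deduction: −214 days → 22 October 2006.

October 22, 2006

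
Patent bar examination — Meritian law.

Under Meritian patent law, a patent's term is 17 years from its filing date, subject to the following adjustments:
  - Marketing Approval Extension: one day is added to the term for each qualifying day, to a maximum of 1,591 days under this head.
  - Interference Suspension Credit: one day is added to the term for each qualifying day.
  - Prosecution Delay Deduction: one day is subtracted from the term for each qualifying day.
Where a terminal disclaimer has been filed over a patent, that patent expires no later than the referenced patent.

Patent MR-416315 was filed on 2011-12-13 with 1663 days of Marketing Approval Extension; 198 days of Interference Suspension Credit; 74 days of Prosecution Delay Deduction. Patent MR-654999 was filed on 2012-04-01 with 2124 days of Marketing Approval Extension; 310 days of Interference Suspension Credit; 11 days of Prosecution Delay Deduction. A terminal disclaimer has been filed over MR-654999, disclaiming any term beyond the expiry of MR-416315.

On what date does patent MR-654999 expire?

August 24, 2033

Natural term of MR-654999:
  Base: filing + 17 years → 1 April 2029.
  Marketing Approval Extension: 2124 days claimed exceeds the 1591-day cap, so +1591 days → 9 August 2033.
  Interference Suspension Credit: +310 days → 15 June 2034.
  Prosecution Delay Deduction: −11 days → 4 June 2034.
Expiry of referenced patent MR-416315:
  Base: filing + 17 years → 13 December 2028.
  Marketing Approval Extension: 1663 days claimed exceeds the 1591-day cap, so +1591 days → 22 April 2033.
  Interference Suspension Credit: +198 days → 6 November 2033.
  Prosecution Delay Deduction: −74 days → 24 August 2033.
Terminal disclaimer: MR-654999 expires on the earlier of 4 June 2034 and 24 August 2033.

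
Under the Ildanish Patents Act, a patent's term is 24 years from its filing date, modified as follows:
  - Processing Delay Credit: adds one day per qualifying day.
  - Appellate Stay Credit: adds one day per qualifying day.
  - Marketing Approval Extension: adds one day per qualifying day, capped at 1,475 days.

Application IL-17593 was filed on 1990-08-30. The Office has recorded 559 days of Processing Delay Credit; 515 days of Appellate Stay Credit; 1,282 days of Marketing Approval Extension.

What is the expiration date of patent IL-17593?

Base term: filing date + 24 years → 30 August 2014.
Processing Delay Credit: +559 days → 11 March 2016.
Appellate Stay Credit: +515 days → 8 August 2017.
Marketing Approval Extension: 1282 days (within the 1475-day cap) → +1282 days → 10 February 2021.

February 10, 2021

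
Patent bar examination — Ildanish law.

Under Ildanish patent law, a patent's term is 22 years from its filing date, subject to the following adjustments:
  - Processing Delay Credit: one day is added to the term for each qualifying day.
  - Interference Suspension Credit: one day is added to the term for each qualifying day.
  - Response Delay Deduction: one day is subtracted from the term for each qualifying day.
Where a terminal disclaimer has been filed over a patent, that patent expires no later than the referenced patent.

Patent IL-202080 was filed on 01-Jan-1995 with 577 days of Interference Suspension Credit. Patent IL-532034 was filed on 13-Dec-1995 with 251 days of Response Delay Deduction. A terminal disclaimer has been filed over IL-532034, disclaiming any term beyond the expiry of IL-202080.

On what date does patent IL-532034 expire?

Natural term of IL-532034:
  Base: filing + 22 years → 13 December 2017.
  Response Delay Deduction: −251 days → 6 April 2017.
Expiry of referenced patent IL-202080:
  Base: filing + 22 years → 1 January 2017.
  Interference Suspension Credit: +577 days → 1 August 2018.
Terminal disclaimer: IL-532034 expires on the earlier of 6 April 2017 and 1 August 2018.

2017-04-06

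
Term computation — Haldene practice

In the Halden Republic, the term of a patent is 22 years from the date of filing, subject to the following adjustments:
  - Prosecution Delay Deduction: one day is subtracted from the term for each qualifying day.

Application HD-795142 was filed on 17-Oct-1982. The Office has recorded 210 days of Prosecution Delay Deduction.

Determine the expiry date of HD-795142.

2004-03-21

Base term: filing date + 22 years → 17 October 2004.
Prosecution Delay Deduction: −210 days → 21 March 2004.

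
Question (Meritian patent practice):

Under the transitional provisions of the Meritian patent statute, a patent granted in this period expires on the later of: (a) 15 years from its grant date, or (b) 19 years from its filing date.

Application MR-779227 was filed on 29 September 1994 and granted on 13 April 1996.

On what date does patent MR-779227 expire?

2013-09-29

(a) grant + 15 years → 13 April 2011.
(b) filing + 19 years → 29 September 2013.
Later of the two: 29 September 2013.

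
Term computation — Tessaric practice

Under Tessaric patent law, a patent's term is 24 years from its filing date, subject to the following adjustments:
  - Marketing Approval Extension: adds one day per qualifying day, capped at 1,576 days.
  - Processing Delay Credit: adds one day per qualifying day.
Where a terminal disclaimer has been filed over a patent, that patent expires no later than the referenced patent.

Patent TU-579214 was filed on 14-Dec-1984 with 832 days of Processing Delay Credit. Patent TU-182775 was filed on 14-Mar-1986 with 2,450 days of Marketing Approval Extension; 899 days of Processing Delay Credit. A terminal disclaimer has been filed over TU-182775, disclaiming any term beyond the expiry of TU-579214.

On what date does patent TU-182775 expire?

Natural term of TU-182775:
  Base: filing + 24 years → 14 March 2010.
  Marketing Approval Extension: 2450 days claimed exceeds the 1576-day cap, so +1576 days → 7 July 2014.
  Processing Delay Credit: +899 days → 22 December 2016.
Expiry of referenced patent TU-579214:
  Base: filing + 24 years → 14 December 2008.
  Processing Delay Credit: +832 days → 26 March 2011.
Terminal disclaimer: TU-182775 expires on the earlier of 22 December 2016 and 26 March 2011.

March 26, 2011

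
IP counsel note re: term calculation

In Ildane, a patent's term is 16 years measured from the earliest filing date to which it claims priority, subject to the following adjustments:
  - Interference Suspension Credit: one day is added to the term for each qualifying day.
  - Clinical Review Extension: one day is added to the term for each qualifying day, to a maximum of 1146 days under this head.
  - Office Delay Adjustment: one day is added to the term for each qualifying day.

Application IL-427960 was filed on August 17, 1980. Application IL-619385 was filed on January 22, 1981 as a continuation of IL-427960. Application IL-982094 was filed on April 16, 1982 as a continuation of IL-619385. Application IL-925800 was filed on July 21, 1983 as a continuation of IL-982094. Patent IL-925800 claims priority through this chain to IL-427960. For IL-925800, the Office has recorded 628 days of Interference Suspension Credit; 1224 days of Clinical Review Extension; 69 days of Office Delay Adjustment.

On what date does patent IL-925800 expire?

2001-09-03

Earliest priority filing: 17 August 1980.
Base term: 17 August 1980 + 16 years → 17 August 1996.
Interference Suspension Credit: +628 days → 7 May 1998.
Clinical Review Extension: 1224 days claimed exceeds the 1146-day cap, so +1146 days → 26 June 2001.
Office Delay Adjustment: +69 days → 3 September 2001.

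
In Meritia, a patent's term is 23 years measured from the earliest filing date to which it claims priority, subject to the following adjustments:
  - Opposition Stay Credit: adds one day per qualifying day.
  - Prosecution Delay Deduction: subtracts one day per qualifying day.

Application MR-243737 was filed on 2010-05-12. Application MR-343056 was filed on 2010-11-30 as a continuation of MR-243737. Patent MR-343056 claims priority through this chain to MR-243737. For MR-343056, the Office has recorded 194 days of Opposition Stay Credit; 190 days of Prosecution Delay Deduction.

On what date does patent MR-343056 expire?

Earliest priority filing: 12 May 2010.
Base term: 12 May 2010 + 23 years → 12 May 2033.
Opposition Stay Credit: +194 days → 22 November 2033.
Prosecution Delay Deduction: −190 days → 16 May 2033.

May 16, 2033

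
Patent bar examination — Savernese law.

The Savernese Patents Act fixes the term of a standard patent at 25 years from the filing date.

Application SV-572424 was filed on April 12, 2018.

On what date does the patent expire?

2043-04-12

Filing date + 25 years → 12 April 2043.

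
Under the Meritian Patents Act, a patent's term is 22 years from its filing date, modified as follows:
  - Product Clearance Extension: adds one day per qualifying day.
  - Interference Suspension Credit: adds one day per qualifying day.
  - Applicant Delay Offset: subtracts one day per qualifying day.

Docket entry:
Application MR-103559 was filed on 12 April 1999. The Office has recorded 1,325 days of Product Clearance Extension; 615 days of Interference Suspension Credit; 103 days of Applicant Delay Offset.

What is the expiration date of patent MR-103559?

Base term: filing date + 22 years → 12 April 2021.
Product Clearance Extension: +1325 days → 27 November 2024.
Interference Suspension Credit: +615 days → 4 August 2026.
Applicant Delay Offset: −103 days → 23 April 2026.

2026-04-23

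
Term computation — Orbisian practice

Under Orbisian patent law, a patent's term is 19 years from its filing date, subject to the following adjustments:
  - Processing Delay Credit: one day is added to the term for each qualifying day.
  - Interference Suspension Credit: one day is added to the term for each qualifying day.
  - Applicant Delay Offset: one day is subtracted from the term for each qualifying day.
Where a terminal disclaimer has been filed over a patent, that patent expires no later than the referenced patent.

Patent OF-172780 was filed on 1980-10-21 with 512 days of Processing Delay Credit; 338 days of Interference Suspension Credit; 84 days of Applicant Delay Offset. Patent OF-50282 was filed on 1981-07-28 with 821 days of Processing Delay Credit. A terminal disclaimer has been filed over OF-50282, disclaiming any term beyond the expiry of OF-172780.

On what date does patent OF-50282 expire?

Natural term of OF-50282:
  Base: filing + 19 years → 28 July 2000.
  Processing Delay Credit: +821 days → 27 October 2002.
Expiry of referenced patent OF-172780:
  Base: filing + 19 years → 21 October 1999.
  Processing Delay Credit: +512 days → 16 March 2001.
  Interference Suspension Credit: +338 days → 17 February 2002.
  Applicant Delay Offset: −84 days → 25 November 2001.
Terminal disclaimer: OF-50282 expires on the earlier of 27 October 2002 and 25 November 2001.

2001-11-25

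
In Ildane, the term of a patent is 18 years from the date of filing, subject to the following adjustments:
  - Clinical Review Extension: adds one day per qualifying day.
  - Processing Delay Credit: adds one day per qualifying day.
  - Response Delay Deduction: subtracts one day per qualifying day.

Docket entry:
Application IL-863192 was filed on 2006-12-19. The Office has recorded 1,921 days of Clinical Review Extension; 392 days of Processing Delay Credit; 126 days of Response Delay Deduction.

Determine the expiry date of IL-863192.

Base term: filing date + 18 years → 19 December 2024.
Clinical Review Extension: +1921 days → 24 March 2030.
Processing Delay Credit: +392 days → 20 April 2031.
Response Delay Deduction: −126 days → 15 December 2030.

2030-12-15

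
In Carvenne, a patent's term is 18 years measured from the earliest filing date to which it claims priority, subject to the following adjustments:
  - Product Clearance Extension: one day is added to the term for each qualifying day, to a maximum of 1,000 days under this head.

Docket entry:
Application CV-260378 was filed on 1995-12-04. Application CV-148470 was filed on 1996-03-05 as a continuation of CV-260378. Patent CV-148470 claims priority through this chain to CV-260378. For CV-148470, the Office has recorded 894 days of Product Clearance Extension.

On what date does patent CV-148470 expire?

May 16, 2016

Earliest priority filing: 4 December 1995.
Base term: 4 December 1995 + 18 years → 4 December 2013.
Product Clearance Extension: 894 days (within the 1000-day cap) → +894 days → 16 May 2016.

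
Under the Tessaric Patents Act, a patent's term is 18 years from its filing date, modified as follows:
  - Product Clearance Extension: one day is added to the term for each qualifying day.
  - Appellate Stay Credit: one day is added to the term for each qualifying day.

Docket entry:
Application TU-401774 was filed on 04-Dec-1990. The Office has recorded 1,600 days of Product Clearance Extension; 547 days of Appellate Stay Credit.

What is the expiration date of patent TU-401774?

2014-10-21

Base term: filing date + 18 years → 4 December 2008.
Product Clearance Extension: +1600 days → 22 April 2013.
Appellate Stay Credit: +547 days → 21 October 2014.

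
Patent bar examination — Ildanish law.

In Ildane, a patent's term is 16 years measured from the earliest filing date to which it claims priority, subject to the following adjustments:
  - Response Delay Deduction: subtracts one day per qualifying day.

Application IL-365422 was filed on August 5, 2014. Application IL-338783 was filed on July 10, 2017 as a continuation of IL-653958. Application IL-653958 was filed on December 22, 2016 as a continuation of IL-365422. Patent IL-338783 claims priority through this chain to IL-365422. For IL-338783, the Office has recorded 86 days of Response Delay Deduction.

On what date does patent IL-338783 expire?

Earliest priority filing: 5 August 2014.
Base term: 5 August 2014 + 16 years → 5 August 2030.
Response Delay Deduction: −86 days → 11 May 2030.

May 11, 2030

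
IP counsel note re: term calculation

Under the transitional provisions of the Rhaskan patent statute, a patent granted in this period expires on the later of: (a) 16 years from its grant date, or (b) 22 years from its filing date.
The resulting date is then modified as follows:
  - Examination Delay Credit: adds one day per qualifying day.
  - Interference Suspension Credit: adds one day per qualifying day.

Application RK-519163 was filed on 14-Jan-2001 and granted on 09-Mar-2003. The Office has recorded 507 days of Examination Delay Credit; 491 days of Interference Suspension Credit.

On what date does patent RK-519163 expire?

(a) grant + 16 years → 9 March 2019.
(b) filing + 22 years → 14 January 2023.
Later of the two: 14 January 2023.
Examination Delay Credit: +507 days → 4 June 2024.
Interference Suspension Credit: +491 days → 8 October 2025.

2025-10-08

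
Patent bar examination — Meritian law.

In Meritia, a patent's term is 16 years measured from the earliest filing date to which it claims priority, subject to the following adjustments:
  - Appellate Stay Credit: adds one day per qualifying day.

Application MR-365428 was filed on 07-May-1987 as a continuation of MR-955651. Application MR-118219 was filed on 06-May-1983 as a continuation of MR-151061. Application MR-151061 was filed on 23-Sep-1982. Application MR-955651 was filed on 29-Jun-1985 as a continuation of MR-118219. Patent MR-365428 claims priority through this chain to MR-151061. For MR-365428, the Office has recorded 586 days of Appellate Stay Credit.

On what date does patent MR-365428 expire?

May 1, 2000

Earliest priority filing: 23 September 1982.
Base term: 23 September 1982 + 16 years → 23 September 1998.
Appellate Stay Credit: +586 days → 1 May 2000.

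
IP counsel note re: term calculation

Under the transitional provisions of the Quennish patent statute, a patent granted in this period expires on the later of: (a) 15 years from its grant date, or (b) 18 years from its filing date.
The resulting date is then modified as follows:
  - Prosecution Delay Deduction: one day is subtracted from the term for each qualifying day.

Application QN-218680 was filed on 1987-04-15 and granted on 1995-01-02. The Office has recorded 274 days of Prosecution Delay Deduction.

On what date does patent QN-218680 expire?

(a) grant + 15 years → 2 January 2010.
(b) filing + 18 years → 15 April 2005.
Later of the two: 2 January 2010.
Prosecution Delay Deduction: −274 days → 3 April 2009.

April 3, 2009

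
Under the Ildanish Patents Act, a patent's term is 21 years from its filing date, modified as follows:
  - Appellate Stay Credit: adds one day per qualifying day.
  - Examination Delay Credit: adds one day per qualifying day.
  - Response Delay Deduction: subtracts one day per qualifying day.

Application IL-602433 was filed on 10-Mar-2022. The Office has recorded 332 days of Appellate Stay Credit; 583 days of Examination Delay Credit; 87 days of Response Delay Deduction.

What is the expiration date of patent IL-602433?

2045-06-15

Base term: filing date + 21 years → 10 March 2043.
Appellate Stay Credit: +332 days → 5 February 2044.
Examination Delay Credit: +583 days → 10 September 2045.
Response Delay Deduction: −87 days → 15 June 2045.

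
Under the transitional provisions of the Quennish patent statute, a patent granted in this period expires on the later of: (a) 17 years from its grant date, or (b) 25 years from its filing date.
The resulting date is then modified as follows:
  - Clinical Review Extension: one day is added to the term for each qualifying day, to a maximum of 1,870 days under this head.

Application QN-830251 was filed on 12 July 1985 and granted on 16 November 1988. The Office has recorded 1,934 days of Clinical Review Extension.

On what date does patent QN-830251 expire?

2015-08-25

(a) grant + 17 years → 16 November 2005.
(b) filing + 25 years → 12 July 2010.
Later of the two: 12 July 2010.
Clinical Review Extension: 1934 days claimed exceeds the 1870-day cap, so +1870 days → 25 August 2015.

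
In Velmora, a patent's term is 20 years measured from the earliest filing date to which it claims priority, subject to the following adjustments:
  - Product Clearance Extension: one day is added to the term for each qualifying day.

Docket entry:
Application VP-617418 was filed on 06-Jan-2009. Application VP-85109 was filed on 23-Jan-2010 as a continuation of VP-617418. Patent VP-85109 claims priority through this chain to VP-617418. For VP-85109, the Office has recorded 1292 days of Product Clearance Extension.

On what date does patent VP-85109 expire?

2032-07-21

Earliest priority filing: 6 January 2009.
Base term: 6 January 2009 + 20 years → 6 January 2029.
Product Clearance Extension: +1292 days → 21 July 2032.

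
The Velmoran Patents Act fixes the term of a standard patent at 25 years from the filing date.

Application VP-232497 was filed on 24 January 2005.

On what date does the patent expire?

Filing date + 25 years → 24 January 2030.

January 24, 2030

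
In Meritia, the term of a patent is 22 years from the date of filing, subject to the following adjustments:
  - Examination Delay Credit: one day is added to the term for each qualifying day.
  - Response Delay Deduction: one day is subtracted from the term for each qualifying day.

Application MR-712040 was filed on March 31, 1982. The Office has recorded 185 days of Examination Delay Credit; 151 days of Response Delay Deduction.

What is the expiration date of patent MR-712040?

May 4, 2004

Base term: filing date + 22 years → 31 March 2004.
Examination Delay Credit: +185 days → 2 October 2004.
Response Delay Deduction: −151 days → 4 May 2004.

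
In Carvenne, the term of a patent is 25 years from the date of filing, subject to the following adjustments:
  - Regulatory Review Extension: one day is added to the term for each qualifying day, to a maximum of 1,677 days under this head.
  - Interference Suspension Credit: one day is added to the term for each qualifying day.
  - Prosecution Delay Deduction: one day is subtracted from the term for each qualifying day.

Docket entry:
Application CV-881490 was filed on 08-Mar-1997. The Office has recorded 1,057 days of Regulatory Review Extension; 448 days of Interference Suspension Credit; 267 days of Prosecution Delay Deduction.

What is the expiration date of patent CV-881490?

Base term: filing date + 25 years → 8 March 2022.
Regulatory Review Extension: 1057 days (within the 1677-day cap) → +1057 days → 28 January 2025.
Interference Suspension Credit: +448 days → 21 April 2026.
Prosecution Delay Deduction: −267 days → 28 July 2025.

2025-07-28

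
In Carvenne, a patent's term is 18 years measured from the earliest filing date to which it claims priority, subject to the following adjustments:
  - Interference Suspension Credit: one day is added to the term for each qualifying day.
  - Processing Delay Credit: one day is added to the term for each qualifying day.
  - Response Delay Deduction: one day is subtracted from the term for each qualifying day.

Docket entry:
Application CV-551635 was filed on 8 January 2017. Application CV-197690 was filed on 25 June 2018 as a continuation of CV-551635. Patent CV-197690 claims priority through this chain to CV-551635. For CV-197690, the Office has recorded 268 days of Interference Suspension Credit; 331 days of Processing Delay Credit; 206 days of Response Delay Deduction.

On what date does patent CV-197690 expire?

Earliest priority filing: 8 January 2017.
Base term: 8 January 2017 + 18 years → 8 January 2035.
Interference Suspension Credit: +268 days → 3 October 2035.
Processing Delay Credit: +331 days → 29 August 2036.
Response Delay Deduction: −206 days → 5 February 2036.

February 5, 2036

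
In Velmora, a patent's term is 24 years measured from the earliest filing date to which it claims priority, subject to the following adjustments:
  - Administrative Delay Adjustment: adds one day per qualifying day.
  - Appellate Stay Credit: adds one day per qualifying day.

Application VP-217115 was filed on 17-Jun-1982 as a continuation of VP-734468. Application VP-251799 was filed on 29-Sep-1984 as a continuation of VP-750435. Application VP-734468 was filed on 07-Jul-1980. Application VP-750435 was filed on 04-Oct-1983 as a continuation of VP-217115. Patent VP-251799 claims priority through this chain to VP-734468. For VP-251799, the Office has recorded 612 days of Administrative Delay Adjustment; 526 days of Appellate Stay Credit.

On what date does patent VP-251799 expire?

2007-08-19

Earliest priority filing: 7 July 1980.
Base term: 7 July 1980 + 24 years → 7 July 2004.
Administrative Delay Adjustment: +612 days → 11 March 2006.
Appellate Stay Credit: +526 days → 19 August 2007.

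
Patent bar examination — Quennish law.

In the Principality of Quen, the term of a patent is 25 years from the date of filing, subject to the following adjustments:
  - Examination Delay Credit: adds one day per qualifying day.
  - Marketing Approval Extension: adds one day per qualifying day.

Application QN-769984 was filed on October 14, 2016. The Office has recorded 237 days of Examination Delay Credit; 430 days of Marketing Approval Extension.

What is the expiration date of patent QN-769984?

Base term: filing date + 25 years → 14 October 2041.
Examination Delay Credit: +237 days → 8 June 2042.
Marketing Approval Extension: +430 days → 12 August 2043.

2043-08-12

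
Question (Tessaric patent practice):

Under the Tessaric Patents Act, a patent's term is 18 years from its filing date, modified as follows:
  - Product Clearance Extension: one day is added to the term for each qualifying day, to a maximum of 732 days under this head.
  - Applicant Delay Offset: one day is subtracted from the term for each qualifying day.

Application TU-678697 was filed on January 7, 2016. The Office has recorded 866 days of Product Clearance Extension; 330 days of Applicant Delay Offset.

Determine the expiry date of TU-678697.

2035-02-13

Base term: filing date + 18 years → 7 January 2034.
Product Clearance Extension: 866 days claimed exceeds the 732-day cap, so +732 days → 9 January 2036.
Applicant Delay Offset: −330 days → 13 February 2035.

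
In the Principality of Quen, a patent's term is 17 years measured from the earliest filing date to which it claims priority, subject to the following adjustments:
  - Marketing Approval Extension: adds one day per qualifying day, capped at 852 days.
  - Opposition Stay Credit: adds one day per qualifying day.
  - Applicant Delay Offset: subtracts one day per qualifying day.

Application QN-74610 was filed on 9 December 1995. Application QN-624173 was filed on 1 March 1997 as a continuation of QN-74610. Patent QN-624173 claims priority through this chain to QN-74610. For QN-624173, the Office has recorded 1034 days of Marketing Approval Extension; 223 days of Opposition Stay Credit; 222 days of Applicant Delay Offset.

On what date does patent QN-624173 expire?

2015-04-11

Earliest priority filing: 9 December 1995.
Base term: 9 December 1995 + 17 years → 9 December 2012.
Marketing Approval Extension: 1034 days claimed exceeds the 852-day cap, so +852 days → 10 April 2015.
Opposition Stay Credit: +223 days → 19 November 2015.
Applicant Delay Offset: −222 days → 11 April 2015.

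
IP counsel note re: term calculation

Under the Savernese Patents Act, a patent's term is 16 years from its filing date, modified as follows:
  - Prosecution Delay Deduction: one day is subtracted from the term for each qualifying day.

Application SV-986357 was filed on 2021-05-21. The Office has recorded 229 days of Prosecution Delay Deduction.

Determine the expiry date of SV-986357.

2036-10-04

Base term: filing date + 16 years → 21 May 2037.
Prosecution Delay Deduction: −229 days → 4 October 2036.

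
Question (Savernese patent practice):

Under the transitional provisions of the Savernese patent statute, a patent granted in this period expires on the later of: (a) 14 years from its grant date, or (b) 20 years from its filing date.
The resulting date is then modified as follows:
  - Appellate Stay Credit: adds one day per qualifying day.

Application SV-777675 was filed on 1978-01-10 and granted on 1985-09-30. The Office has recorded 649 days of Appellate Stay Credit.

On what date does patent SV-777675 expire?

(a) grant + 14 years → 30 September 1999.
(b) filing + 20 years → 10 January 1998.
Later of the two: 30 September 1999.
Appellate Stay Credit: +649 days → 10 July 2001.

2001-07-10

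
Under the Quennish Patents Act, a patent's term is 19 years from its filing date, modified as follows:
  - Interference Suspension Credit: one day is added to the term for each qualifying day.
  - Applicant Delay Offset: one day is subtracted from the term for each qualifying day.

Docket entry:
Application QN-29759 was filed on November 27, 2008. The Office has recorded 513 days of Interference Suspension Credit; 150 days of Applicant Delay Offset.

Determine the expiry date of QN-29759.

Base term: filing date + 19 years → 27 November 2027.
Interference Suspension Credit: +513 days → 23 April 2029.
Applicant Delay Offset: −150 days → 24 November 2028.

November 24, 2028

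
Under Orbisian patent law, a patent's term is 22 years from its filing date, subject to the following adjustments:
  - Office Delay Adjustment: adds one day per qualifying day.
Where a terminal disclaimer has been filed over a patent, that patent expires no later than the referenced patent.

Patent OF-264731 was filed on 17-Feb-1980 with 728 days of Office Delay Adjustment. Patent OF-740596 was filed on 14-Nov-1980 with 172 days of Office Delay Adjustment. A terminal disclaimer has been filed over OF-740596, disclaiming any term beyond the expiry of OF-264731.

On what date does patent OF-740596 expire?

May 5, 2003

Natural term of OF-740596:
  Base: filing + 22 years → 14 November 2002.
  Office Delay Adjustment: +172 days → 5 May 2003.
Expiry of referenced patent OF-264731:
  Base: filing + 22 years → 17 February 2002.
  Office Delay Adjustment: +728 days → 15 February 2004.
Terminal disclaimer: OF-740596 expires on the earlier of 5 May 2003 and 15 February 2004.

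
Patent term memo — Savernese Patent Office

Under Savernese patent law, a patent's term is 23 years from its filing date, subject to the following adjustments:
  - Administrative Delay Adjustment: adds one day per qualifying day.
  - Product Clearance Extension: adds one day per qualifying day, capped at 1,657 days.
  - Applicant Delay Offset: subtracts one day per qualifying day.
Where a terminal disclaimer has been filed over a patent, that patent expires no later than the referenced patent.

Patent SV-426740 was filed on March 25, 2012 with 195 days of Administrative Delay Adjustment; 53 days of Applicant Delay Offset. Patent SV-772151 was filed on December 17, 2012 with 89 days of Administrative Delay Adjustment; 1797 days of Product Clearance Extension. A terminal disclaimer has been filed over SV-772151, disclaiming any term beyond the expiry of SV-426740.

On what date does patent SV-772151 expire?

Natural term of SV-772151:
  Base: filing + 23 years → 17 December 2035.
  Administrative Delay Adjustment: +89 days → 15 March 2036.
  Product Clearance Extension: 1797 days claimed exceeds the 1657-day cap, so +1657 days → 27 September 2040.
Expiry of referenced patent SV-426740:
  Base: filing + 23 years → 25 March 2035.
  Administrative Delay Adjustment: +195 days → 6 October 2035.
  Applicant Delay Offset: −53 days → 14 August 2035.
Terminal disclaimer: SV-772151 expires on the earlier of 27 September 2040 and 14 August 2035.

2035-08-14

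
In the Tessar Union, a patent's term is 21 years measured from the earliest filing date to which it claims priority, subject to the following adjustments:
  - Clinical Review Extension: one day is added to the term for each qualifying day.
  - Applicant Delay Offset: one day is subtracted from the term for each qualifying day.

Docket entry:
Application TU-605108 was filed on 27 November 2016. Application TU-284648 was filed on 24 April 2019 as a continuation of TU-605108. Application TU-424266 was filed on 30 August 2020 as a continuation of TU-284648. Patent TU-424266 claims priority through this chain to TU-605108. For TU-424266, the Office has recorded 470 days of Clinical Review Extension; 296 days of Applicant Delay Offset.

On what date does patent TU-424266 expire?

Earliest priority filing: 27 November 2016.
Base term: 27 November 2016 + 21 years → 27 November 2037.
Clinical Review Extension: +470 days → 12 March 2039.
Applicant Delay Offset: −296 days → 20 May 2038.

2038-05-20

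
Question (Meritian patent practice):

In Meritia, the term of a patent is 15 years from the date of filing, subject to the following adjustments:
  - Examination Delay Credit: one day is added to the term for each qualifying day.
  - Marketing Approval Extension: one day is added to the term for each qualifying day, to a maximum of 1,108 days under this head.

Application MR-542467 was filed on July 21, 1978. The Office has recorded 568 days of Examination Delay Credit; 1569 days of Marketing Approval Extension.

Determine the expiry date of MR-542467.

Base term: filing date + 15 years → 21 July 1993.
Examination Delay Credit: +568 days → 9 February 1995.
Marketing Approval Extension: 1569 days claimed exceeds the 1108-day cap, so +1108 days → 21 February 1998.

1998-02-21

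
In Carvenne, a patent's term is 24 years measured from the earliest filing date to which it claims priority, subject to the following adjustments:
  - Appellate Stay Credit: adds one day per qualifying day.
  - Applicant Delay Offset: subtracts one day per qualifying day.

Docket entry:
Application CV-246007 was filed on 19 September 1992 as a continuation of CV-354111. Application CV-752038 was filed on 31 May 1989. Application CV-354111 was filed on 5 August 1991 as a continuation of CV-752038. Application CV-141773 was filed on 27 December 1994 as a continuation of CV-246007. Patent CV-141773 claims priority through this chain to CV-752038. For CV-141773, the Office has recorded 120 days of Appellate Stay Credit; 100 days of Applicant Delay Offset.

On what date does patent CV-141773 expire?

2013-06-20

Earliest priority filing: 31 May 1989.
Base term: 31 May 1989 + 24 years → 31 May 2013.
Appellate Stay Credit: +120 days → 28 September 2013.
Applicant Delay Offset: −100 days → 20 June 2013.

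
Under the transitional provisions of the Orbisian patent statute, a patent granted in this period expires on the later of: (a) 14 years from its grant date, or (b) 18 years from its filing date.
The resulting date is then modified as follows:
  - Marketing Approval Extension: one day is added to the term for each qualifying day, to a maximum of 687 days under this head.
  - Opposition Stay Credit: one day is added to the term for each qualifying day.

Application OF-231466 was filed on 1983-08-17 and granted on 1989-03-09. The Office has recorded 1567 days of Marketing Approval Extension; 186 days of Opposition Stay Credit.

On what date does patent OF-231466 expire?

(a) grant + 14 years → 9 March 2003.
(b) filing + 18 years → 17 August 2001.
Later of the two: 9 March 2003.
Marketing Approval Extension: 1567 days claimed exceeds the 687-day cap, so +687 days → 24 January 2005.
Opposition Stay Credit: +186 days → 29 July 2005.

2005-07-29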